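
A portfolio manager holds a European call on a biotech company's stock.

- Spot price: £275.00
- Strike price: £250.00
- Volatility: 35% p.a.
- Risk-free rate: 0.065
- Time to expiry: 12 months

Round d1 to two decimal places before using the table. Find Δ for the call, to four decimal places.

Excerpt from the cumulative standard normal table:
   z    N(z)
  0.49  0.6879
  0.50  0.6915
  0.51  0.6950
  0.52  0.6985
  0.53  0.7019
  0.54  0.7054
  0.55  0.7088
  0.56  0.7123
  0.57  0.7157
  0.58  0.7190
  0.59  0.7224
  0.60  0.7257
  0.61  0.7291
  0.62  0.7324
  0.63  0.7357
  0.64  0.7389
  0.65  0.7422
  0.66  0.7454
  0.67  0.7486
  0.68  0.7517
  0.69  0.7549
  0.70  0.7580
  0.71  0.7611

0.7357

σ√T = 0.35 × 1.0000 = 0.3500
d₁ = [ln(275/250) + (0.065 + 0.35²/2)·1] / 0.3500 = [0.0953 + 0.1263] / 0.3500 = 0.6330 ≈ 0.63
N(d₁) = N(0.63) = 0.7357
Δ_call = N(d₁) = 0.7357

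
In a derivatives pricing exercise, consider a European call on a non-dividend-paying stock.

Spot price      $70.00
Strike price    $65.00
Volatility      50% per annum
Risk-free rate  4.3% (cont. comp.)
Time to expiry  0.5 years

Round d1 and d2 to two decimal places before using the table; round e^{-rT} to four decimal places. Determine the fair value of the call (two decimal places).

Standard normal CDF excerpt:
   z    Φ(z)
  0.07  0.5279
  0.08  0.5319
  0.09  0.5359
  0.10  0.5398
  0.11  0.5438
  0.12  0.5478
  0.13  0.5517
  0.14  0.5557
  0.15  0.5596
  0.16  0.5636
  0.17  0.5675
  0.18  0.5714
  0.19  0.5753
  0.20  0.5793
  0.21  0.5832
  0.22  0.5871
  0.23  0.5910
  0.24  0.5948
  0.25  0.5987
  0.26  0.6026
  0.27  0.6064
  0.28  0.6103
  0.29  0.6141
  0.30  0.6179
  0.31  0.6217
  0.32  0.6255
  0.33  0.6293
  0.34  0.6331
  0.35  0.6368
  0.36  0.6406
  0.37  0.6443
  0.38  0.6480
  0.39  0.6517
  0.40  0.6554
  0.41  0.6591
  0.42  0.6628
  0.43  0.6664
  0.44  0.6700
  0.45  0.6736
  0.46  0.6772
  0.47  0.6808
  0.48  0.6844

T = 0.5;  σ√T = 0.3536
ln(S/K) + (r + σ²/2)T = ln(70/65) + (0.043 + 0.5²/2)·0.5 = 0.0741 + 0.0840 = 0.1581
d₁ = 0.1581 / 0.3536 = 0.4472 which rounds to 0.45
d₂ = d₁ − σ√T = 0.4472 − 0.3536 = 0.0936 which rounds to 0.09
e^(−rT) = e^(−0.043·0.5) = 0.9787
C = 70·N(0.45) − 65·0.9787·N(0.09) = 70·0.6736 − 65·0.9787·0.5359 = 47.1520 − 34.0915 = 13.0605

$13.06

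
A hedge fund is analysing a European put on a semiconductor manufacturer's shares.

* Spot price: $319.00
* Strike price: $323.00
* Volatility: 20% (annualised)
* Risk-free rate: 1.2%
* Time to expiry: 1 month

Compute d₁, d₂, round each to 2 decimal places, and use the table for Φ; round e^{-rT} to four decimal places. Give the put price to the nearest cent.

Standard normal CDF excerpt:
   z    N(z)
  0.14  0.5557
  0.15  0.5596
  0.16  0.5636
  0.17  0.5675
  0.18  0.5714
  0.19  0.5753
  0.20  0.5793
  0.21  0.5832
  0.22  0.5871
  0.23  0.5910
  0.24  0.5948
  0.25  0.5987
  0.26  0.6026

T = 0.08333;  σ√T = 0.0577
d₁ = [ln(319/323) + (0.012 + 0.2²/2)·0.08333] / 0.0577 = [-0.0125 + 0.0027] / 0.0577 = -0.1696 which rounds to -0.17
d₂ = d₁ − σ√T = -0.1696 − 0.0577 = -0.2274 which rounds to -0.23
e^(−rT) = e^(−0.012·0.08333) = 0.9990
N(−d₂) = N(0.23) = 0.5910;  N(−d₁) = N(0.17) = 0.5675
P = 323·0.9990·0.5910 − 319·0.5675 = 190.7021 − 181.0325 = 9.6696

$9.67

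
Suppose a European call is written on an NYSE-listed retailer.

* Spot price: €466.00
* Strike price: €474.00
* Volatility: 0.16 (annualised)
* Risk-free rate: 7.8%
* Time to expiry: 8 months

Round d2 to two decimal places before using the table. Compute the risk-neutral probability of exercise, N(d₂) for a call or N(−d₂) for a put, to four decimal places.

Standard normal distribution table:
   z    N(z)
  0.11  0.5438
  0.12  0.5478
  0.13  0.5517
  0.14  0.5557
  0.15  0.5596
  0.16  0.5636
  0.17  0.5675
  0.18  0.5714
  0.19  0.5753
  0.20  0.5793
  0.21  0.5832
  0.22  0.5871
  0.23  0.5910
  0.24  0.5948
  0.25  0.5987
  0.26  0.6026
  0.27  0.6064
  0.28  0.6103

σ√T = 0.16·√0.6667 = 0.1306
d₁ = [ln(466/474) + (0.078 + 0.16²/2)·0.6667] / 0.1306 = [-0.0170 + 0.0605] / 0.1306 = 0.3331 which rounds to 0.33
d₂ = d₁ − σ√T = 0.3331 − 0.1306 = 0.2024 which rounds to 0.20
Pr(exercise) under Q = N(d₂) = 0.5793

0.5793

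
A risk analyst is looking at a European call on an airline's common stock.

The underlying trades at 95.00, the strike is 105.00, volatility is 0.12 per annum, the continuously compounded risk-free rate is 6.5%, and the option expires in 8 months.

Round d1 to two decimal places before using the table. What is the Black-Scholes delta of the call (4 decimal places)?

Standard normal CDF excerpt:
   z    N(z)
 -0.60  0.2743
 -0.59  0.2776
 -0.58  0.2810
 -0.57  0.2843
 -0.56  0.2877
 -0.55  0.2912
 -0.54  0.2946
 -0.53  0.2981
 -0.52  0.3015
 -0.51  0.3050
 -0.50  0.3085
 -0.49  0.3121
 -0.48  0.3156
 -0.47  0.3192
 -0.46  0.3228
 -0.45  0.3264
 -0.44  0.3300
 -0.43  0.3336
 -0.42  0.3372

σ√T = 0.12·√0.6667 = 0.0980
ln(S/K) + (r + σ²/2)T = ln(95/105) + (0.065 + 0.12²/2)·0.6667 = -0.1001 + 0.0481 = -0.0520
d₁ = -0.0520 / 0.0980 = -0.5302 ≈ -0.53
N(d₁) = N(-0.53) = 0.2981
Δ_call = N(d₁) = 0.2981

0.2981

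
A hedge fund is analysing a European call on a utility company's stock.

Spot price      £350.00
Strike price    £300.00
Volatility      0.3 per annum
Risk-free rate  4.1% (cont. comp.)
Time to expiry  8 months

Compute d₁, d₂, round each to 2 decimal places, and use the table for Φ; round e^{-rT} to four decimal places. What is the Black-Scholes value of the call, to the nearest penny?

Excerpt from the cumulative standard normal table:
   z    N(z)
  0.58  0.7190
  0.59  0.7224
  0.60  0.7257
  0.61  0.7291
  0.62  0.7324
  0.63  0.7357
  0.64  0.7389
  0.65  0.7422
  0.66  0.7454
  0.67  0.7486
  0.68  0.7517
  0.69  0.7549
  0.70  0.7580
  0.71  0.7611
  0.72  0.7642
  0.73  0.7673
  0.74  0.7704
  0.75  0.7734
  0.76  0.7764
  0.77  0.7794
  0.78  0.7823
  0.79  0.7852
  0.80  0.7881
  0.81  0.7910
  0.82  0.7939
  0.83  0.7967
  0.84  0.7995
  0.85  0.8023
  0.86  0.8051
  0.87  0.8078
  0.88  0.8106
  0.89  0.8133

σ√T = 0.3·√0.6667 = 0.2449
ln(S/K) + (r + σ²/2)T = ln(350/300) + (0.041 + 0.3²/2)·0.6667 = 0.1542 + 0.0573 = 0.2115
d₁ = 0.2115 / 0.2449 = 0.8634 ⇒ 0.86
d₂ = d₁ − σ√T = 0.8634 − 0.2449 = 0.6184 ⇒ 0.62
e^(−rT) = e^(−0.041·0.6667) = 0.9730
N(d₁) = N(0.86) = 0.8051;  N(d₂) = N(0.62) = 0.7324
C = 350·0.8051 − 300·0.9730·0.7324 = 281.7850 − 213.7876 = 67.9974

£68.00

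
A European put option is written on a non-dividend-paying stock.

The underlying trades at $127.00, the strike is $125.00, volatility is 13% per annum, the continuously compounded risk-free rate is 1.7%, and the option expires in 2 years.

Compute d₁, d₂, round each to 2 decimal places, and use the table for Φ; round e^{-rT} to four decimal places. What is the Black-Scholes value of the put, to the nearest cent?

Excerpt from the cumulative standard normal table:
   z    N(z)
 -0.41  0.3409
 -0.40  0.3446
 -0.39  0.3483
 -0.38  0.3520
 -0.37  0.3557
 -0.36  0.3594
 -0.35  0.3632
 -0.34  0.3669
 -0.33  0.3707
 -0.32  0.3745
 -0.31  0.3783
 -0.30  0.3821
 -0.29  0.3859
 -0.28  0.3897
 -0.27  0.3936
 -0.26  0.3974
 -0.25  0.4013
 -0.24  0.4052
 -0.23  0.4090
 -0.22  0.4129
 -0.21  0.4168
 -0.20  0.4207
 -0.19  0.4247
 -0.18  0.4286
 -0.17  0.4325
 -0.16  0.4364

σ√T = 0.13 × 1.4142 = 0.1838
d₁ = [ln(127/125) + (0.017 + 0.13²/2)·2] / 0.1838 = [0.0159 + 0.0509] / 0.1838 = 0.3632 ≈ 0.36
d₂ = d₁ − σ√T = 0.3632 − 0.1838 = 0.1794 ≈ 0.18
e^(−rT) = e^(−0.017·2) = 0.9666
N(−d₂) = N(-0.18) = 0.4286;  N(−d₁) = N(-0.36) = 0.3594
P = 125·0.9666·0.4286 − 127·0.3594 = 51.7856 − 45.6438 = 6.1418

$6.14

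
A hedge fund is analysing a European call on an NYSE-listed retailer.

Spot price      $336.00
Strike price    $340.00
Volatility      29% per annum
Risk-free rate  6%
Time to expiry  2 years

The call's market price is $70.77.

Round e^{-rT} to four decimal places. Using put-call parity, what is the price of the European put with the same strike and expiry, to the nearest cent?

exp(−rT) = exp(−0.06·2) = 0.8869
Put-call parity: C − P = S − K·e^(−rT) = 336 − 340·0.8869 = 336 − 301.5460 = 34.4540
P = C − (C − P) = 70.77 − (34.4540) = 36.3160

$36.32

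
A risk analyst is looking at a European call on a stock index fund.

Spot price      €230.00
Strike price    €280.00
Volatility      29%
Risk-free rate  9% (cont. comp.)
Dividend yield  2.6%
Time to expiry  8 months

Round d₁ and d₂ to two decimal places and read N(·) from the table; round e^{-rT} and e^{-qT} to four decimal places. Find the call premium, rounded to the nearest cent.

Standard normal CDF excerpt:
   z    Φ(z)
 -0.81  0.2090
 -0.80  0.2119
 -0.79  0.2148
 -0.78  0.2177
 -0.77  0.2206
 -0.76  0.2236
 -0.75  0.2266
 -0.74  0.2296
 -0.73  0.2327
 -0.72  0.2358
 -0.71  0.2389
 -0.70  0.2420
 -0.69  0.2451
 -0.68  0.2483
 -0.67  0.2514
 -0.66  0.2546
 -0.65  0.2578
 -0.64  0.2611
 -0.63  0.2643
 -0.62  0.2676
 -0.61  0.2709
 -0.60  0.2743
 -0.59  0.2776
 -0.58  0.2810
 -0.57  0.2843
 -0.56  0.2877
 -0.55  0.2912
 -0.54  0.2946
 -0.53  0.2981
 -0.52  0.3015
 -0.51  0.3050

€9.21

σ√T = 0.29 × 0.8165 = 0.2368
d₁ = [ln(230/280) + (0.09 − 0.026 + 0.29²/2)·0.6667] / 0.2368 = [-0.1967 + 0.0707] / 0.2368 = -0.5322 which rounds to -0.53
d₂ = d₁ − σ√T = -0.5322 − 0.2368 = -0.7690 which rounds to -0.77
e^(−qT) = e^(−0.026·0.6667) = 0.9828;  e^(−rT) = e^(−0.09·0.6667) = 0.9418
C = 230·0.9828·N(-0.53) − 280·0.9418·N(-0.77) = 230·0.9828·0.2981 − 280·0.9418·0.2206 = 67.3837 − 58.1731 = 9.2106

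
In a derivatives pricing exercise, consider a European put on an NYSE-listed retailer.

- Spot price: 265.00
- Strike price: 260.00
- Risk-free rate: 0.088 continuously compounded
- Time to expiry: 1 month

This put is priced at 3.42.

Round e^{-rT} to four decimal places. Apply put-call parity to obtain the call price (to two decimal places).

10.32

e^(−rT) = e^(−0.088·0.08333) = 0.9927
Put-call parity: C − P = S − K·e^(−rT) = 265 − 260·0.9927 = 265 − 258.1020 = 6.8980
C = P + (C − P) = 3.42 + (6.8980) = 10.3180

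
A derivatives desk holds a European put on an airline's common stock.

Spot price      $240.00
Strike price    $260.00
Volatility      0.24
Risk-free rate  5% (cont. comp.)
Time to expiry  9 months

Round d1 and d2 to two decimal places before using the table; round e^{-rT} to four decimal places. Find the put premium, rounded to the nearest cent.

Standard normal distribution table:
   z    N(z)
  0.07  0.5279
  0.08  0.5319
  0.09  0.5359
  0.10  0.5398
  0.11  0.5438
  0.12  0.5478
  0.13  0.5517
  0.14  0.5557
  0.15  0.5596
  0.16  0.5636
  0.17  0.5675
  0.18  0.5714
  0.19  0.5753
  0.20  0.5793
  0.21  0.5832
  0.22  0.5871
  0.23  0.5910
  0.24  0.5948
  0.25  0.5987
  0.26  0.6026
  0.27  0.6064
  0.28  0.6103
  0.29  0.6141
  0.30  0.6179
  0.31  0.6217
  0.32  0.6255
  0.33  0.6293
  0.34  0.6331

T = 0.75;  σ√T = 0.2078
ln(S/K) + (r + σ²/2)T = ln(240/260) + (0.05 + 0.24²/2)·0.75 = -0.0800 + 0.0591 = -0.0209
d₁ = -0.0209 / 0.2078 = -0.1008 → -0.10
d₂ = d₁ − σ√T = -0.1008 − 0.2078 = -0.3086 → -0.31
exp(−rT) = exp(−0.05·0.75) = 0.9632
P = 260·0.9632·N(0.31) − 240·N(0.10) = 260·0.9632·0.6217 − 240·0.5398 = 155.6936 − 129.5520 = 26.1416

$26.14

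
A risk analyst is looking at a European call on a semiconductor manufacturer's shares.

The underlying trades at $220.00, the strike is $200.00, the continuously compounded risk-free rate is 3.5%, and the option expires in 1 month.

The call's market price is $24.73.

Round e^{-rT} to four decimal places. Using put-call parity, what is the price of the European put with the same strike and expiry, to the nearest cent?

$4.15

e^(−rT) = e^(−0.035·0.08333) = 0.9971
Put-call parity: C − P = S − K·e^(−rT) = 220 − 200·0.9971 = 220 − 199.4200 = 20.5800
P = C − (C − P) = 24.73 − (20.5800) = 4.1500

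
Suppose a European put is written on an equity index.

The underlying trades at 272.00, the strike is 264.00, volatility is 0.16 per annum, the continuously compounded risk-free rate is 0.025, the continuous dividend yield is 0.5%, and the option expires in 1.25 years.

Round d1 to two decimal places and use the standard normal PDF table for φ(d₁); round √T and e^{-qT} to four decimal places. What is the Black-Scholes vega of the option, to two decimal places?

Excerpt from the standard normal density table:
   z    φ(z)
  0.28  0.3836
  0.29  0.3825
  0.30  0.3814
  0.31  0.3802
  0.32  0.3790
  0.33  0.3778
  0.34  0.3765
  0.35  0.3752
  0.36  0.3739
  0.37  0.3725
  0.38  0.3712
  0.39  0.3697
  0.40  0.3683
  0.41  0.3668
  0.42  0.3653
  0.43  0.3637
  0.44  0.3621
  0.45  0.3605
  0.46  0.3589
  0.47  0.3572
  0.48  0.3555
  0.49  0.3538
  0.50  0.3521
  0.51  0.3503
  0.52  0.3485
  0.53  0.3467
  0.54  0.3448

111.30

T = 1.25;  σ√T = 0.1789
d₁ = [ln(272/264) + (0.025 − 0.005 + 0.16²/2)·1.25] / 0.1789 = [0.0299 + 0.0410] / 0.1789 = 0.3961 ⇒ 0.40
√T = √1.25 = 1.1180
φ(d₁) = φ(0.40) = 0.3683
exp(−qT) = exp(−0.005·1.25) = 0.9938
vega = S·exp(−qT)·φ(d₁)·√T = 272·0.9938·0.3683·1.1180 = 111.3042
(Call and put vega coincide under Black-Scholes.)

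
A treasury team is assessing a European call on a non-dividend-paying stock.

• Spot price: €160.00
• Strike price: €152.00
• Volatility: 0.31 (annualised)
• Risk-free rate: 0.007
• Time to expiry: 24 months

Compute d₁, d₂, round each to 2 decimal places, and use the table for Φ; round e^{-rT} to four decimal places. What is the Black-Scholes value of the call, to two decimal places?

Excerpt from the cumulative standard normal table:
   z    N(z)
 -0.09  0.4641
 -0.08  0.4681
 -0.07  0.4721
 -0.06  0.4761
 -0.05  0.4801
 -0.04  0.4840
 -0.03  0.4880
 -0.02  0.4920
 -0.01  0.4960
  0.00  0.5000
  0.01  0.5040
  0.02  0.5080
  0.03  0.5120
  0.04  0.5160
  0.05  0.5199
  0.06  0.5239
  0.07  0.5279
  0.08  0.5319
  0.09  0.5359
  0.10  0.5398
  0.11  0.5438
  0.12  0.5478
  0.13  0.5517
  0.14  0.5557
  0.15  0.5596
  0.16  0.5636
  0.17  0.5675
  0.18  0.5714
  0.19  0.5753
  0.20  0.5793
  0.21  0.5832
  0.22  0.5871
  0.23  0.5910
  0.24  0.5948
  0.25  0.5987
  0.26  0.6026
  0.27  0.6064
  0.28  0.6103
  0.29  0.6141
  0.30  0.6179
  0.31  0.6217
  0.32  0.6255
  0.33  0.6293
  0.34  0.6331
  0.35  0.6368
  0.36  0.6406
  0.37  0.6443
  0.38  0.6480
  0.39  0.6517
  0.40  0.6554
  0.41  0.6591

€32.33

σ√T = 0.31 × 1.4142 = 0.4384
d₁ = [ln(160/152) + (0.007 + 0.31²/2)·2] / 0.4384 = [0.0513 + 0.1101] / 0.4384 = 0.3681 which rounds to 0.37
d₂ = d₁ − σ√T = 0.3681 − 0.4384 = -0.0703 which rounds to -0.07
e^(−rT) = e^(−0.007·2) = 0.9861
N(d₁) = N(0.37) = 0.6443;  N(d₂) = N(-0.07) = 0.4721
C = 160·0.6443 − 152·0.9861·0.4721 = 103.0880 − 70.7617 = 32.3263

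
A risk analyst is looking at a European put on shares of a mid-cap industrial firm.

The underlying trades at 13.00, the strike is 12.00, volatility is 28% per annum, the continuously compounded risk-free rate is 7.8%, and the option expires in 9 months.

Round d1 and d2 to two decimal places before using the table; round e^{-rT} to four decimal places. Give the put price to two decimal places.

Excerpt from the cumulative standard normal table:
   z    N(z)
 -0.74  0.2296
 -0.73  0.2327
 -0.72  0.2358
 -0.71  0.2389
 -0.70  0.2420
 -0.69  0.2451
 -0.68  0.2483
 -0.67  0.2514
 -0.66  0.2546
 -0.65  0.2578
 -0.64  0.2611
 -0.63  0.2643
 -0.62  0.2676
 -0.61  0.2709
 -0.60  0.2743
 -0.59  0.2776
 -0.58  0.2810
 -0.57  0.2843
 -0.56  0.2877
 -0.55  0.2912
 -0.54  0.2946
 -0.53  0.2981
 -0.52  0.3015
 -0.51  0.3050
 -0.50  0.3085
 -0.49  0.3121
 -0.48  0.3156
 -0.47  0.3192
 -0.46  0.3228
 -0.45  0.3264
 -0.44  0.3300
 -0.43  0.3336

0.51

T = 0.75;  σ√T = 0.2425
d₁ = [ln(13/12) + (0.078 + 0.28²/2)·0.75] / 0.2425 = [0.0800 + 0.0879] / 0.2425 = 0.6926 → 0.69
d₂ = d₁ − σ√T = 0.6926 − 0.2425 = 0.4501 → 0.45
exp(−rT) = exp(−0.078·0.75) = 0.9432
P = 12·0.9432·N(-0.45) − 13·N(-0.69) = 12·0.9432·0.3264 − 13·0.2451 = 3.6943 − 3.1863 = 0.5080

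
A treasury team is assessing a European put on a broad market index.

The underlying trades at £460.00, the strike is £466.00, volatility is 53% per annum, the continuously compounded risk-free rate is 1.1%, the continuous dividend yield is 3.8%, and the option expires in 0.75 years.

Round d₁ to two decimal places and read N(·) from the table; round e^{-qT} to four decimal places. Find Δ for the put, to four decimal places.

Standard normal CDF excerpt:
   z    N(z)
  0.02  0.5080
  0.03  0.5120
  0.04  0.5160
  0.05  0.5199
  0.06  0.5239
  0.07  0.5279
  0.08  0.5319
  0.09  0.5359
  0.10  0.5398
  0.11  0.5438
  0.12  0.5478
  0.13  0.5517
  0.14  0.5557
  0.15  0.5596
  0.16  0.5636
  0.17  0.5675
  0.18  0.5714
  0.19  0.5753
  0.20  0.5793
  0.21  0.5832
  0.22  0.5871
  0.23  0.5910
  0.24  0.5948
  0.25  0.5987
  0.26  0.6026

T = 0.75;  σ√T = 0.4590
ln(S/K) + (r − q + σ²/2)T = ln(460/466) + (0.011 − 0.038 + 0.53²/2)·0.75 = -0.0130 + 0.0851 = 0.0721
d₁ = 0.0721 / 0.4590 = 0.1571 which rounds to 0.16
N(d₁) = N(0.16) = 0.5636
Δ_put = e^(−qT)·(N(d₁) − 1) = 0.9719·(0.5636 − 1) = -0.4241

-0.4241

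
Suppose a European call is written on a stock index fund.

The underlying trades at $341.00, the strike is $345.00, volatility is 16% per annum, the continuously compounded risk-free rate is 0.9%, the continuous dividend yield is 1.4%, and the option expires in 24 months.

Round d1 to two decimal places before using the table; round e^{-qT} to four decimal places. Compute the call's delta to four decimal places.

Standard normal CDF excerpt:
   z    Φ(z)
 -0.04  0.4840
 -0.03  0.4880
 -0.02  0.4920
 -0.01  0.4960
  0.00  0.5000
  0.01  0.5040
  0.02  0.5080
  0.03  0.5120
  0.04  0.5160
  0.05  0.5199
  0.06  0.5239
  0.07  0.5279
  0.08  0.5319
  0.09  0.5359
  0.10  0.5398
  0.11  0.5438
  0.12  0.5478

0.4940

σ√T = 0.16 × 1.4142 = 0.2263
d₁ = [ln(341/345) + (0.009 − 0.014 + 0.16²/2)·2] / 0.2263 = [-0.0117 + 0.0156] / 0.2263 = 0.0174 ⇒ 0.02
N(d₁) = N(0.02) = 0.5080
Δ_call = exp(−qT)·N(d₁) = 0.9724·0.5080 = 0.4940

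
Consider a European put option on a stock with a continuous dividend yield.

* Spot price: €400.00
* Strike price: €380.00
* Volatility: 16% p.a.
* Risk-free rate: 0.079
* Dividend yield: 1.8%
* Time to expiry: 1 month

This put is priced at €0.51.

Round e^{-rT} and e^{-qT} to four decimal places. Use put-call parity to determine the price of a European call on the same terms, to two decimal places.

€22.42

exp(−qT) = exp(−0.018·0.08333) = 0.9985;  exp(−rT) = exp(−0.079·0.08333) = 0.9934
Put-call parity: C − P = S·e^(−qT) − K·e^(−rT) = 400·0.9985 − 380·0.9934 = 399.4000 − 377.4920 = 21.9080
C = P + (C − P) = 0.51 + (21.9080) = 22.4180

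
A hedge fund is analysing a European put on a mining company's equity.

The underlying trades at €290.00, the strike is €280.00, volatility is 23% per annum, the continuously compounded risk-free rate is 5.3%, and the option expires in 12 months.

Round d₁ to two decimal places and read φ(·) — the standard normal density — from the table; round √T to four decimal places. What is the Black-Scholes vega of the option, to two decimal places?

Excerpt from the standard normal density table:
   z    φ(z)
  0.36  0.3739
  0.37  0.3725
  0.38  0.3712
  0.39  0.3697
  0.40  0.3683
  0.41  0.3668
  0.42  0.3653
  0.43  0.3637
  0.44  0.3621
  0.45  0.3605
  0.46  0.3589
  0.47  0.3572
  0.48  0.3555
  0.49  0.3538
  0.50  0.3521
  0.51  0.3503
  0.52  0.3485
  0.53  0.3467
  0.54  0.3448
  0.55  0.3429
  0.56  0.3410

102.11

σ√T = 0.23·√1 = 0.2300
d₁ = [ln(290/280) + (0.053 + 0.23²/2)·1] / 0.2300 = [0.0351 + 0.0794] / 0.2300 = 0.4980 which rounds to 0.50
√T = √1 = 1.0000
φ(d₁) = φ(0.50) = 0.3521
vega = S·φ(d₁)·√T = 290·0.3521·1.0000 = 102.1090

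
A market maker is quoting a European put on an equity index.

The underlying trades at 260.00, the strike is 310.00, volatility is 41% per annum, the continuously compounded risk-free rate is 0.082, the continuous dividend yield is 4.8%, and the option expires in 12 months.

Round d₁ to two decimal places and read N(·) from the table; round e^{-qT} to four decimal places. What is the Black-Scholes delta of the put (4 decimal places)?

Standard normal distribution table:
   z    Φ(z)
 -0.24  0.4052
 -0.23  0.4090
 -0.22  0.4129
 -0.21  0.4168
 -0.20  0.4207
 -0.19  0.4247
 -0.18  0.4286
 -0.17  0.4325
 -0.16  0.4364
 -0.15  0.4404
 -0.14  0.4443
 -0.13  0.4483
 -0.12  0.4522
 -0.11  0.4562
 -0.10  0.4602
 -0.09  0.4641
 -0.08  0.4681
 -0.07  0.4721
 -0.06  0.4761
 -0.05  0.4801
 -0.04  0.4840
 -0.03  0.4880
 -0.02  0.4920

σ√T = 0.41·√1 = 0.4100
d₁ = [ln(260/310) + (0.082 − 0.048 + 0.41²/2)·1] / 0.4100 = [-0.1759 + 0.1180] / 0.4100 = -0.1411 → -0.14
N(d₁) = N(-0.14) = 0.4443
Δ_put = e^(−qT)·(N(d₁) − 1) = 0.9531·(0.4443 − 1) = -0.5296

-0.5296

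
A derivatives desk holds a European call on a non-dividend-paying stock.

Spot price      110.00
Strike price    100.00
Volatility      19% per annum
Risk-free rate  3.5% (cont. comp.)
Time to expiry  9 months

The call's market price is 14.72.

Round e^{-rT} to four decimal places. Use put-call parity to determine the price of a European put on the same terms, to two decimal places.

exp(−rT) = exp(−0.035·0.75) = 0.9741
Put-call parity: C − P = S − K·e^(−rT) = 110 − 100·0.9741 = 110 − 97.4100 = 12.5900
P = C − (C − P) = 14.72 − (12.5900) = 2.1300

2.13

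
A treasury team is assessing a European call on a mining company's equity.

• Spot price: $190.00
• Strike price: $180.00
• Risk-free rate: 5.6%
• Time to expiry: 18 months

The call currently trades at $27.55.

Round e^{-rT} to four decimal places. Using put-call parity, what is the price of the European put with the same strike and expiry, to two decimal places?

exp(−rT) = exp(−0.056·1.5) = 0.9194
Put-call parity: C − P = S − K·e^(−rT) = 190 − 180·0.9194 = 190 − 165.4920 = 24.5080
P = C − (C − P) = 27.55 − (24.5080) = 3.0420

$3.04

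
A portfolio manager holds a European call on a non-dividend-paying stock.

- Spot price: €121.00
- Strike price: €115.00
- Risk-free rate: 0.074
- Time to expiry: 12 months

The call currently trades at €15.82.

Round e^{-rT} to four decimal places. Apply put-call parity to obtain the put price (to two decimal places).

exp(−rT) = exp(−0.074·1) = 0.9287
Put-call parity: C − P = S − K·e^(−rT) = 121 − 115·0.9287 = 121 − 106.8005 = 14.1995
P = C − (C − P) = 15.82 − (14.1995) = 1.6205

€1.62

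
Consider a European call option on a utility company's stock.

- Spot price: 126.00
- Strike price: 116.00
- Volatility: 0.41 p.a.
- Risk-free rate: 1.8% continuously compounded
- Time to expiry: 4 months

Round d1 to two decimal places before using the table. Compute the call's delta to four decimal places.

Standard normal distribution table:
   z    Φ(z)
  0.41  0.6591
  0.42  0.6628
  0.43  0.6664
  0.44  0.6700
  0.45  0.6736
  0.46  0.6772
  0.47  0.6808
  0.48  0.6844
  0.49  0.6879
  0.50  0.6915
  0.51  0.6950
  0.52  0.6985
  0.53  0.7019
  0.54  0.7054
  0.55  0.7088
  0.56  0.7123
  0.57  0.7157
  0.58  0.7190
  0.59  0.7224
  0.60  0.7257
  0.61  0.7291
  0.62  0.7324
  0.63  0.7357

T = 0.3333;  σ√T = 0.2367
d₁ = [ln(126/116) + (0.018 + 0.41²/2)·0.3333] / 0.2367 = [0.0827 + 0.0340] / 0.2367 = 0.4930 which rounds to 0.49
N(d₁) = N(0.49) = 0.6879
Δ_call = N(d₁) = 0.6879

0.6879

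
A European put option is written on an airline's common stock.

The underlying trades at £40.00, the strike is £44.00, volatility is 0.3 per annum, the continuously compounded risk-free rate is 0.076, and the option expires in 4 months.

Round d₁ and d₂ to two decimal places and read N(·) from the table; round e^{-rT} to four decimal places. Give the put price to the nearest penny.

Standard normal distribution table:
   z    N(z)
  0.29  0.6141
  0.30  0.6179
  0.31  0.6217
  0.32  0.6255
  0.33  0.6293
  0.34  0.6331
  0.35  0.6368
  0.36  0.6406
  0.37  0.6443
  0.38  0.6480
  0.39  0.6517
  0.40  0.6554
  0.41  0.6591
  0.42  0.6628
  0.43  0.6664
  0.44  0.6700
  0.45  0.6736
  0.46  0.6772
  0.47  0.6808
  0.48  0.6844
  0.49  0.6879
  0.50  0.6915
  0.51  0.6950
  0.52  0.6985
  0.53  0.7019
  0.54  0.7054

σ√T = 0.3·√0.3333 = 0.1732
d₁ = [ln(40/44) + (0.076 + 0.3²/2)·0.3333] / 0.1732 = [-0.0953 + 0.0403] / 0.1732 = -0.3174 ≈ -0.32
d₂ = d₁ − σ√T = -0.3174 − 0.1732 = -0.4906 ≈ -0.49
exp(−rT) = exp(−0.076·0.3333) = 0.9750
N(−d₂) = N(0.49) = 0.6879;  N(−d₁) = N(0.32) = 0.6255
P = 44·0.9750·0.6879 − 40·0.6255 = 29.5109 − 25.0200 = 4.4909

£4.49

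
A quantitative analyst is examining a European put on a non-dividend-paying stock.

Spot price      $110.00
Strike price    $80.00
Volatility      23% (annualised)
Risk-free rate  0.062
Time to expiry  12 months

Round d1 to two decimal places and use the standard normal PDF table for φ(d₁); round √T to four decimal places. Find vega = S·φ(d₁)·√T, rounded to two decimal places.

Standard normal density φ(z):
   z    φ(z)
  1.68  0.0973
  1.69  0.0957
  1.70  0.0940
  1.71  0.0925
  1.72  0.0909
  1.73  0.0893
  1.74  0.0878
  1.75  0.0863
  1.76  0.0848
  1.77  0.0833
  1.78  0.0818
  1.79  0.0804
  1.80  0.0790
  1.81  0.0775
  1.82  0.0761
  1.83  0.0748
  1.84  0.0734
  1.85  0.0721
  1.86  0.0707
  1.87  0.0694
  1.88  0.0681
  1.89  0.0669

σ√T = 0.23·√1 = 0.2300
d₁ = [ln(110/80) + (0.062 + ½·0.23²)·1] / (σ√T) = (0.3185 + 0.0885) / 0.2300 = 1.7691 ⇒ 1.77
√T = √1 = 1.0000
φ(d₁) = φ(1.77) = 0.0833
vega = S·φ(d₁)·√T = 110·0.0833·1.0000 = 9.1630

9.16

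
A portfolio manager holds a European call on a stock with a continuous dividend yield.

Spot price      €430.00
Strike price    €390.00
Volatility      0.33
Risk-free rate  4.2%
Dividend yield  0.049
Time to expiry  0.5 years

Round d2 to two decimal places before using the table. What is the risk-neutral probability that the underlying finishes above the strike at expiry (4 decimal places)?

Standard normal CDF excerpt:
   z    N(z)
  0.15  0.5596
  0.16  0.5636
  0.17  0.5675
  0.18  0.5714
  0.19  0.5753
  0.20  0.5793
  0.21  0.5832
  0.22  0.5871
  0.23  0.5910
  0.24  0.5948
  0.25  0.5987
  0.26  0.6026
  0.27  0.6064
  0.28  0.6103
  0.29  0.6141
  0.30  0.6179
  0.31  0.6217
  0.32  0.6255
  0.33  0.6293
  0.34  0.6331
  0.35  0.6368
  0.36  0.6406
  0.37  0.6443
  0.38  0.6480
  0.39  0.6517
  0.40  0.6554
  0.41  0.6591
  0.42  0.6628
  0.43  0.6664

0.6141

T = 0.5;  σ√T = 0.2333
d₁ = [ln(430/390) + (0.042 − 0.049 + ½·0.33²)·0.5] / (σ√T) = (0.0976 + 0.0237) / 0.2333 = 0.5201 → 0.52
d₂ = 0.5201 − 0.2333 = 0.2868 → 0.29
Risk-neutral Pr[S_T > K] = N(d₂) = N(0.29) = 0.6141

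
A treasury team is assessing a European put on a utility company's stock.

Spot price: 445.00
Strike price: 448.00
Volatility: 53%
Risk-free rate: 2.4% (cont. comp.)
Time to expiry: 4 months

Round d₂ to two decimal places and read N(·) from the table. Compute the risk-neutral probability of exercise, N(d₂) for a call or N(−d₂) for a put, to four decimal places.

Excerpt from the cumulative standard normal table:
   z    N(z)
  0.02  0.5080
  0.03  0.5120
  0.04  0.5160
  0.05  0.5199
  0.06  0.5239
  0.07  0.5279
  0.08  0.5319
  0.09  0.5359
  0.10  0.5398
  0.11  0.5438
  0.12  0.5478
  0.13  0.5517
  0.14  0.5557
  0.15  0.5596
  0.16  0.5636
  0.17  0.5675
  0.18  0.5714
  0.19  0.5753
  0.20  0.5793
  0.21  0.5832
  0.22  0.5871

0.5596

σ√T = 0.53 × 0.5774 = 0.3060
d₁ = [ln(445/448) + (0.024 + 0.53²/2)·0.3333] / 0.3060 = [-0.0067 + 0.0548] / 0.3060 = 0.1572 → 0.16
d₂ = d₁ − σ√T = 0.1572 − 0.3060 = -0.1488 → -0.15
Pr(exercise) under Q = N(−d₂) = N(0.15) = 0.5596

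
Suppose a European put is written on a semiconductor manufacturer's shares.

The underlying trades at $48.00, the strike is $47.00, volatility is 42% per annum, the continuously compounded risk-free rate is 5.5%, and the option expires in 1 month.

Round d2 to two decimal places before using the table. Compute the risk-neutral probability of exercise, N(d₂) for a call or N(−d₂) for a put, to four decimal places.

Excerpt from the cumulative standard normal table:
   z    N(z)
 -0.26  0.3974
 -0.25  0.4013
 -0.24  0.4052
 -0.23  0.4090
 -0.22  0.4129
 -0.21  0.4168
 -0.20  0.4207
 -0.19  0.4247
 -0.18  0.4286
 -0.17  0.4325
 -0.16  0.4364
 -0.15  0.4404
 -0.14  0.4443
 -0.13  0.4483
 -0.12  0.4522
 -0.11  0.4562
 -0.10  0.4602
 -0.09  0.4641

0.4404

T = 0.08333;  σ√T = 0.1212
d₁ = [ln(48/47) + (0.055 + 0.42²/2)·0.08333] / 0.1212 = [0.0211 + 0.0119] / 0.1212 = 0.2721 → 0.27
d₂ = d₁ − σ√T = 0.2721 − 0.1212 = 0.1508 → 0.15
Risk-neutral Pr[S_T < K] = N(−d₂) = N(-0.15) = 0.4404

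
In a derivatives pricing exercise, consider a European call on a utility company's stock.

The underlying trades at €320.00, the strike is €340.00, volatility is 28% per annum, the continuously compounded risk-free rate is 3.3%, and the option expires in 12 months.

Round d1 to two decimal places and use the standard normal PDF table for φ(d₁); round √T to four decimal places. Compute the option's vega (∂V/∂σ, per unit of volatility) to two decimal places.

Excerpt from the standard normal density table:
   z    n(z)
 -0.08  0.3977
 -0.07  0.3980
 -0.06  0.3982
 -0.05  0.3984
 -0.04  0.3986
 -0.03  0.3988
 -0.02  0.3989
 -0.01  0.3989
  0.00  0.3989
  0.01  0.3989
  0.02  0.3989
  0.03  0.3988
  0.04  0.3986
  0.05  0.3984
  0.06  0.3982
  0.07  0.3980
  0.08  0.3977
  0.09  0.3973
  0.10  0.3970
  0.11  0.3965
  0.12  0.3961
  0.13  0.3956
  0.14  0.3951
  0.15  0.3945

127.55

σ√T = 0.28·√1 = 0.2800
d₁ = [ln(320/340) + (0.033 + 0.28²/2)·1] / 0.2800 = [-0.0606 + 0.0722] / 0.2800 = 0.0413 → 0.04
√T = √1 = 1.0000
φ(d₁) = φ(0.04) = 0.3986
vega = S·φ(d₁)·√T = 320·0.3986·1.0000 = 127.5520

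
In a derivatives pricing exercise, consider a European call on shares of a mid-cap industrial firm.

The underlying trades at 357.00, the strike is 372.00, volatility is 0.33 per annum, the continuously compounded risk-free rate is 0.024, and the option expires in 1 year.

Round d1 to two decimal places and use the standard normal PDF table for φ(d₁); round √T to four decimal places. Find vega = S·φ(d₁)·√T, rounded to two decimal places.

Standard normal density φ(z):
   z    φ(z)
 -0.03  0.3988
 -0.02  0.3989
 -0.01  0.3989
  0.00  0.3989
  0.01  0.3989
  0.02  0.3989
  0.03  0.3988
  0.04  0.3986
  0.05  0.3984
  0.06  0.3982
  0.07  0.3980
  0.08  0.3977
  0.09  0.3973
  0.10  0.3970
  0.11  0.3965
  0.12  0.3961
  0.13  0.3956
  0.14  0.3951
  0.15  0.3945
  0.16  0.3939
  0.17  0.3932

141.55

σ√T = 0.33·√1 = 0.3300
ln(S/K) + (r + σ²/2)T = ln(357/372) + (0.024 + 0.33²/2)·1 = -0.0412 + 0.0785 = 0.0373
d₁ = 0.0373 / 0.3300 = 0.1130 → 0.11
√T = √1 = 1.0000
φ(d₁) = φ(0.11) = 0.3965
vega = S·φ(d₁)·√T = 357·0.3965·1.0000 = 141.5505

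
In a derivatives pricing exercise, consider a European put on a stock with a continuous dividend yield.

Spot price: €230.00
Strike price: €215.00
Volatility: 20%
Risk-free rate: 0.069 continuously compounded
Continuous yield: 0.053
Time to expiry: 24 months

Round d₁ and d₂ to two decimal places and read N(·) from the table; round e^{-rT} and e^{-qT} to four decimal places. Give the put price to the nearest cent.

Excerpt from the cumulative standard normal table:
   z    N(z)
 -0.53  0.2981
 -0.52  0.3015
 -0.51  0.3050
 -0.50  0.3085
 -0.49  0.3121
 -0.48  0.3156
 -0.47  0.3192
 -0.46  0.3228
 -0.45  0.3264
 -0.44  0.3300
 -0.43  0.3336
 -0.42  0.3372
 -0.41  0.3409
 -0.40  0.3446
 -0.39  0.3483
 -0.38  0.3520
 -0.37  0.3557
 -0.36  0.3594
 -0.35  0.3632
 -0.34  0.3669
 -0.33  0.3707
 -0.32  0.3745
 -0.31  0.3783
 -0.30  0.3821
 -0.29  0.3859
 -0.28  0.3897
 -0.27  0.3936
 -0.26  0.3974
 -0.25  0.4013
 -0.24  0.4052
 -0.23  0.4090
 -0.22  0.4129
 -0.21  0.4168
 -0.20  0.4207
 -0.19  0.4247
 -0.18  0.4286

σ√T = 0.2 × 1.4142 = 0.2828
d₁ = [ln(230/215) + (0.069 − 0.053 + ½·0.2²)·2] / (σ√T) = (0.0674 + 0.0720) / 0.2828 = 0.4930 → 0.49
d₂ = 0.4930 − 0.2828 = 0.2102 → 0.21
e^(−qT) = e^(−0.053·2) = 0.8994;  e^(−rT) = e^(−0.069·2) = 0.8711
P = 215·0.8711·N(-0.21) − 230·0.8994·N(-0.49) = 215·0.8711·0.4168 − 230·0.8994·0.3121 = 78.0610 − 64.5616 = 13.4994

€13.50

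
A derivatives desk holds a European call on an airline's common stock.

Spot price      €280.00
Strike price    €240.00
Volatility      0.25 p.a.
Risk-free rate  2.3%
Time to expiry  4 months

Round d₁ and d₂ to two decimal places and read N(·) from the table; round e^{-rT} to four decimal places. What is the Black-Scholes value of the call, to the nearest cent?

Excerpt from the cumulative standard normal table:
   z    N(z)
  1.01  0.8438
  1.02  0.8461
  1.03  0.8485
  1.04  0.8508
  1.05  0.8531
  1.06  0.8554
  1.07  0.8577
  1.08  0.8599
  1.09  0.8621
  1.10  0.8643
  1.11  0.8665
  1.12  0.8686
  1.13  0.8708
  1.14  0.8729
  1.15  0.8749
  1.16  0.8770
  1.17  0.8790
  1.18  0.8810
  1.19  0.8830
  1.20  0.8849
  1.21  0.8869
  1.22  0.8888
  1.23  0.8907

€44.05

T = 0.3333;  σ√T = 0.1443
d₁ = [ln(280/240) + (0.023 + 0.25²/2)·0.3333] / 0.1443 = [0.1542 + 0.0181] / 0.1443 = 1.1933 ⇒ 1.19
d₂ = d₁ − σ√T = 1.1933 − 0.1443 = 1.0489 ⇒ 1.05
exp(−rT) = exp(−0.023·0.3333) = 0.9924
C = 280·N(1.19) − 240·0.9924·N(1.05) = 280·0.8830 − 240·0.9924·0.8531 = 247.2400 − 203.1879 = 44.0521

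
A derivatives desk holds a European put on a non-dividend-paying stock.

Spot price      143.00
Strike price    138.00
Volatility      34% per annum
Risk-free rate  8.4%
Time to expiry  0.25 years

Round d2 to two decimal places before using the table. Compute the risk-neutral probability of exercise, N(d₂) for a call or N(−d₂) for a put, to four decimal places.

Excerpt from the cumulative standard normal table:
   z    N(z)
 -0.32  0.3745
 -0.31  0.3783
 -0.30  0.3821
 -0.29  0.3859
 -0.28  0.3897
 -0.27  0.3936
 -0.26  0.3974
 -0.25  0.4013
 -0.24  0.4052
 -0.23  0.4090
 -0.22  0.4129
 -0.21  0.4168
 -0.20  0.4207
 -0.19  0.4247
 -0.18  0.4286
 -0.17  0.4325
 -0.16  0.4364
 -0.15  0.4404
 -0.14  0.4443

σ√T = 0.34 × 0.5000 = 0.1700
d₁ = [ln(143/138) + (0.084 + 0.34²/2)·0.25] / 0.1700 = [0.0356 + 0.0355] / 0.1700 = 0.4179 ⇒ 0.42
d₂ = d₁ − σ√T = 0.4179 − 0.1700 = 0.2479 ⇒ 0.25
Pr(exercise) under Q = N(−d₂) = N(-0.25) = 0.4013

0.4013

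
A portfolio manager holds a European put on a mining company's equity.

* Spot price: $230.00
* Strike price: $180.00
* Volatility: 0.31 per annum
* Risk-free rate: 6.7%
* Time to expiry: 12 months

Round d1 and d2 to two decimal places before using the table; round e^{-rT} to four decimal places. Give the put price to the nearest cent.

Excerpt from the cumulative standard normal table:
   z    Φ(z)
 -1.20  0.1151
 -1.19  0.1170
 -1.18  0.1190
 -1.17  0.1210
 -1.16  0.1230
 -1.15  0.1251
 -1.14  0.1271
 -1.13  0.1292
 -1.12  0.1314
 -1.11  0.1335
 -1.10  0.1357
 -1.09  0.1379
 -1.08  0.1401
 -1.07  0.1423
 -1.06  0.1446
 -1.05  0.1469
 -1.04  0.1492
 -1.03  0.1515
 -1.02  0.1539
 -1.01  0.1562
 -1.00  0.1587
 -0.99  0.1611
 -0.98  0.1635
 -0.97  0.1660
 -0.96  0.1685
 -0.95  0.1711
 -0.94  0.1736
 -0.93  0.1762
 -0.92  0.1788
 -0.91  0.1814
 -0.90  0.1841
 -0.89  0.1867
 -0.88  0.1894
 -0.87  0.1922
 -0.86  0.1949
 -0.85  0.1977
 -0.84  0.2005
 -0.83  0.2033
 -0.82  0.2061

$4.99

T = 1;  σ√T = 0.3100
d₁ = [ln(230/180) + (0.067 + 0.31²/2)·1] / 0.3100 = [0.2451 + 0.1151] / 0.3100 = 1.1618 ⇒ 1.16
d₂ = d₁ − σ√T = 1.1618 − 0.3100 = 0.8518 ⇒ 0.85
e^(−rT) = e^(−0.067·1) = 0.9352
P = 180·0.9352·N(-0.85) − 230·N(-1.16) = 180·0.9352·0.1977 − 230·0.1230 = 33.2800 − 28.2900 = 4.9900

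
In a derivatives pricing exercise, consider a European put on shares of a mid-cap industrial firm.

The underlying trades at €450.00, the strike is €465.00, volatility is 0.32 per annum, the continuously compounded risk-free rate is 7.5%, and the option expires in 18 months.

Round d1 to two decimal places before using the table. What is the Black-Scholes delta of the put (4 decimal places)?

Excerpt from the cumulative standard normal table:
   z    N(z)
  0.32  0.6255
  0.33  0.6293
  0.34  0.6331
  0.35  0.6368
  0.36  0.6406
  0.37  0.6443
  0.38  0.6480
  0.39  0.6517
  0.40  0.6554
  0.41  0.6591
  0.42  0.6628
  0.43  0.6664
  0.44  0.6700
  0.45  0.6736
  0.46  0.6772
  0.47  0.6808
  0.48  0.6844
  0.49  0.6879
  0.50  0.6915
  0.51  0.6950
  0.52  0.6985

T = 1.5;  σ√T = 0.3919
d₁ = [ln(450/465) + (0.075 + ½·0.32²)·1.5] / (σ√T) = (-0.0328 + 0.1893) / 0.3919 = 0.3993 ⇒ 0.40
N(d₁) = N(0.40) = 0.6554
Δ_put = N(d₁) − 1 = 0.6554 − 1 = -0.3446

-0.3446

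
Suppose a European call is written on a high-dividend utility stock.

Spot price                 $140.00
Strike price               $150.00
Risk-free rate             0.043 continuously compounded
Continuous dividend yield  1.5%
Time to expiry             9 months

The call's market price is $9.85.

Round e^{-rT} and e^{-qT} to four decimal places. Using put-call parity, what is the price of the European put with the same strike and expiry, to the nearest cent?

e^(−qT) = e^(−0.015·0.75) = 0.9888;  e^(−rT) = e^(−0.043·0.75) = 0.9683
Put-call parity: C − P = S·e^(−qT) − K·e^(−rT) = 140·0.9888 − 150·0.9683 = 138.4320 − 145.2450 = -6.8130
P = C − (C − P) = 9.85 − (-6.8130) = 16.6630

$16.66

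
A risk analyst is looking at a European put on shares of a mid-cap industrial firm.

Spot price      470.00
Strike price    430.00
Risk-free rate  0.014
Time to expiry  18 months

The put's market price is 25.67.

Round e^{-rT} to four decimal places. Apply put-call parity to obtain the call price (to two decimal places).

e^(−rT) = e^(−0.014·1.5) = 0.9792
Put-call parity: C − P = S − K·e^(−rT) = 470 − 430·0.9792 = 470 − 421.0560 = 48.9440
C = P + (C − P) = 25.67 + (48.9440) = 74.6140

74.61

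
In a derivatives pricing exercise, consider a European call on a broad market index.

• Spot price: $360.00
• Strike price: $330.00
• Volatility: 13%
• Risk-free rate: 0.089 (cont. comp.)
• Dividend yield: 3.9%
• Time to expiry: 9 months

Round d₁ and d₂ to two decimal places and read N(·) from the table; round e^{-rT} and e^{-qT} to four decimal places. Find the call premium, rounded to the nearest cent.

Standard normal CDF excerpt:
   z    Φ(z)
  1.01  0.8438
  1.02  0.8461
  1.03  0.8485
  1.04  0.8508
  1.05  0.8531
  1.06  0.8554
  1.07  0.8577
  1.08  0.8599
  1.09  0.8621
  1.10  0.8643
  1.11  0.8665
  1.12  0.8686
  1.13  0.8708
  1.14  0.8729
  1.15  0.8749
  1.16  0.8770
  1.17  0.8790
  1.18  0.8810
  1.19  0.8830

$43.29

T = 0.75;  σ√T = 0.1126
d₁ = [ln(360/330) + (0.089 − 0.039 + ½·0.13²)·0.75] / (σ√T) = (0.0870 + 0.0438) / 0.1126 = 1.1622 → 1.16
d₂ = 1.1622 − 0.1126 = 1.0497 → 1.05
e^(−qT) = e^(−0.039·0.75) = 0.9712;  e^(−rT) = e^(−0.089·0.75) = 0.9354
C = 360·0.9712·N(1.16) − 330·0.9354·N(1.05) = 360·0.9712·0.8770 − 330·0.9354·0.8531 = 306.6273 − 263.3366 = 43.2906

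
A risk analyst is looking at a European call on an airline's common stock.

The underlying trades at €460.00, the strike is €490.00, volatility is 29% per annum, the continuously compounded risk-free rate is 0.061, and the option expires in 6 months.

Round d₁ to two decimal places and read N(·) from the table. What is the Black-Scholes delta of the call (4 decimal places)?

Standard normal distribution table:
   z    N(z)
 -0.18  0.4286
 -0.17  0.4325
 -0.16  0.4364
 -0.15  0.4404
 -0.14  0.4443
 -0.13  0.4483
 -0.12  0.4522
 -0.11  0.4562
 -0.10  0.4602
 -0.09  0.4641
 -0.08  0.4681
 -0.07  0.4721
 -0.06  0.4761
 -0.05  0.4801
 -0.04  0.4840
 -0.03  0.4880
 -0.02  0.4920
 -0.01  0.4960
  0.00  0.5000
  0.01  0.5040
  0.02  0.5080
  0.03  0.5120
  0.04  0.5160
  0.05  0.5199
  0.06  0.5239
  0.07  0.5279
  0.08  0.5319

0.4761

σ√T = 0.29 × 0.7071 = 0.2051
d₁ = [ln(460/490) + (0.061 + 0.29²/2)·0.5] / 0.2051 = [-0.0632 + 0.0515] / 0.2051 = -0.0568 which rounds to -0.06
N(d₁) = N(-0.06) = 0.4761
Δ_call = N(d₁) = 0.4761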